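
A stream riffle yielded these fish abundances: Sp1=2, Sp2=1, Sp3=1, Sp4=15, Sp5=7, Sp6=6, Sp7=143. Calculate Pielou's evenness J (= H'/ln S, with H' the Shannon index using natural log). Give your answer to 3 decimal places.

0.375

Total N = 2+1+1+15+7+6+143 = 175, so the proportions are 0.01143, 0.00571, 0.00571, 0.08571, 0.04, 0.03429, 0.81714 (working shown to 5 dp, full precision carried).
H' = −Σ pᵢ ln pᵢ = −((-0.05110) + (-0.02951) + (-0.02951) + (-0.21058) + (-0.12876) + (-0.11565) + (-0.16501)) = 0.73012.
With S = 7 species, ln S = 1.94591, so J = 0.73012/1.94591 = 0.37521, i.e. 0.375 to 3 decimal places.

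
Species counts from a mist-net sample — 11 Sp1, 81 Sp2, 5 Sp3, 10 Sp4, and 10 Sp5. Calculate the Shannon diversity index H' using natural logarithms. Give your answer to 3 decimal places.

1.032

Total N = 11+81+5+10+10 = 117, so the proportions are 0.09402, 0.69231, 0.04274, 0.08547, 0.08547 (working shown to 5 dp, full precision carried).
Each pᵢ ln pᵢ term: 0.09402×(-2.36428)=-0.22228, 0.69231×(-0.36772)=-0.25458, 0.04274×(-3.15274)=-0.13473, 0.08547×(-2.45959)=-0.21022, 0.08547×(-2.45959)=-0.21022.
Sum = -1.03204, so H' = 1.032.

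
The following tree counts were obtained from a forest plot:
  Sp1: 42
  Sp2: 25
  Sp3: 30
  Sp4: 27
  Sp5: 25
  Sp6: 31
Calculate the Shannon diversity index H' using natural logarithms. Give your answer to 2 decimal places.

1.77

Total N = 42+25+30+27+25+31 = 180, so the proportions are 0.2333, 0.1389, 0.1667, 0.15, 0.1389, 0.1722 (working shown to 4 dp, full precision carried).
Each pᵢ ln pᵢ term: 0.2333×(-1.4553)=-0.3396, 0.1389×(-1.9741)=-0.2742, 0.1667×(-1.7918)=-0.2986, 0.15×(-1.8971)=-0.2846, 0.1389×(-1.9741)=-0.2742, 0.1722×(-1.7590)=-0.3029.
Sum = -1.7741, so H' = 1.77.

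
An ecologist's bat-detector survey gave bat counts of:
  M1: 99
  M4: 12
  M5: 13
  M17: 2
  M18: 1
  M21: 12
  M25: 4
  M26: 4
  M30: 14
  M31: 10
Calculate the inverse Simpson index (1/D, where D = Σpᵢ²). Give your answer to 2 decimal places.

Total N = 99+12+13+2+1+12+4+4+14+10 = 171, so the proportions are 0.57895, 0.07018, 0.07602, 0.0117, 0.00585, 0.07018, 0.02339, 0.02339, 0.08187, 0.05848 (working shown to 5 dp, full precision carried).
D = 0.57895² + 0.07018² + 0.07602² + 0.0117² + 0.00585² + 0.07018² + 0.02339² + 0.02339² + 0.08187² + 0.05848² = 0.33518 + 0.00492 + 0.00578 + 0.00014 + 0.00003 + 0.00492 + 0.00055 + 0.00055 + 0.00670 + 0.00342 = 0.36220.
So 1/D = 2.7609, i.e. 2.76 to 2 decimal places.

2.76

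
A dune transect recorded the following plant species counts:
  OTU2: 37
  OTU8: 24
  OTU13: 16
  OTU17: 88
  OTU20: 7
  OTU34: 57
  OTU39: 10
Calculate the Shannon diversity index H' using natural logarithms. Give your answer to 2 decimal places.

Total N = 37+24+16+88+7+57+10 = 239, so the proportions are 0.1548, 0.1004, 0.0669, 0.3682, 0.0293, 0.2385, 0.0418 (working shown to 4 dp, full precision carried).
Each pᵢ ln pᵢ term: 0.1548×(-1.8655)=-0.2888, 0.1004×(-2.2984)=-0.2308, 0.0669×(-2.7039)=-0.1810, 0.3682×(-0.9991)=-0.3679, 0.0293×(-3.5306)=-0.1034, 0.2385×(-1.4334)=-0.3419, 0.0418×(-3.1739)=-0.1328.
Sum = -1.6466, so H' = 1.65.

1.65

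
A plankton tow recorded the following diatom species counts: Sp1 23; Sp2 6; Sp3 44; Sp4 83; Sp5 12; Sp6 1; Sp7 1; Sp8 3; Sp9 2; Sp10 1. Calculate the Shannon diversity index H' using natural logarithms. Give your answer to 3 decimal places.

Total N = 23+6+44+83+12+1+1+3+2+1 = 176, so the proportions are 0.13068, 0.03409, 0.25, 0.47159, 0.06818, 0.00568, 0.00568, 0.01705, 0.01136, 0.00568 (working shown to 5 dp, full precision carried).
Each pᵢ ln pᵢ term: 0.13068×(-2.03499)=-0.26594, 0.03409×(-3.37872)=-0.11518, 0.25×(-1.38629)=-0.34657, 0.47159×(-0.75164)=-0.35447, 0.06818×(-2.68558)=-0.18311, 0.00568×(-5.17048)=-0.02938, 0.00568×(-5.17048)=-0.02938, 0.01705×(-4.07187)=-0.06941, 0.01136×(-4.47734)=-0.05088, 0.00568×(-5.17048)=-0.02938.
Sum = -1.47369, so H' = 1.474.

1.474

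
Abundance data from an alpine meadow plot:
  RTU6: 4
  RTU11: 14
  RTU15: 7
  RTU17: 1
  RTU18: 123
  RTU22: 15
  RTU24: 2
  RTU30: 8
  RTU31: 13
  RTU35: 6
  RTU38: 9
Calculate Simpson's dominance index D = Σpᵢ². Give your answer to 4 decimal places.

0.3914

Total N = 4+14+7+1+123+15+2+8+13+6+9 = 202, so the proportions are 0.019802, 0.069307, 0.034653, 0.00495, 0.608911, 0.074257, 0.009901, 0.039604, 0.064356, 0.029703, 0.044554 (working shown to 6 dp, full precision carried).
D = 0.019802² + 0.069307² + 0.034653² + 0.00495² + 0.608911² + 0.074257² + 0.009901² + 0.039604² + 0.064356² + 0.029703² + 0.044554² = 0.000392 + 0.004803 + 0.001201 + 0.000025 + 0.370772 + 0.005514 + 0.000098 + 0.001568 + 0.004142 + 0.000882 + 0.001985 = 0.391383.
To 4 decimal places, D = 0.3914.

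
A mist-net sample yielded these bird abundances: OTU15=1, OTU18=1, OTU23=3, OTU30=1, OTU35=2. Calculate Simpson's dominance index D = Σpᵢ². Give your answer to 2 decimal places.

0.25

Total N = 1+1+3+1+2 = 8, so the proportions are 0.125, 0.125, 0.375, 0.125, 0.25 (working shown to 4 dp, full precision carried).
D = 0.125² + 0.125² + 0.375² + 0.125² + 0.25² = 0.0156 + 0.0156 + 0.1406 + 0.0156 + 0.0625 = 0.2500.
To 2 decimal places, D = 0.25.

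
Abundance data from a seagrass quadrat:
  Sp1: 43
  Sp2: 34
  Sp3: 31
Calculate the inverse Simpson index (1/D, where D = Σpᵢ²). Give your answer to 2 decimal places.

2.94

Total N = 43+34+31 = 108, so the proportions are 0.39815, 0.31481, 0.28704 (working shown to 5 dp, full precision carried).
D = 0.39815² + 0.31481² + 0.28704² = 0.15852 + 0.09911 + 0.08239 = 0.34002.
So 1/D = 2.9410, i.e. 2.94 to 2 decimal places.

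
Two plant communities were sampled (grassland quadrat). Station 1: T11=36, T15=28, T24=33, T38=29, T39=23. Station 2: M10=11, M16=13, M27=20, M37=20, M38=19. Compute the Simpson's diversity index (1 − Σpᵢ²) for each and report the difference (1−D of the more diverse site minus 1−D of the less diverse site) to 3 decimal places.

Station 1: N=149, proportions 0.24161, 0.18792, 0.22148, 0.19463, 0.15436, giving 1−D = 0.79555 (working shown to 5 dp, full precision carried).
Station 2: N=83, proportions 0.13253, 0.15663, 0.24096, 0.24096, 0.22892, giving 1−D = 0.78937.
Difference = |0.79555 − 0.78937| = 0.00618, i.e. 0.006 to 3 decimal places.

0.006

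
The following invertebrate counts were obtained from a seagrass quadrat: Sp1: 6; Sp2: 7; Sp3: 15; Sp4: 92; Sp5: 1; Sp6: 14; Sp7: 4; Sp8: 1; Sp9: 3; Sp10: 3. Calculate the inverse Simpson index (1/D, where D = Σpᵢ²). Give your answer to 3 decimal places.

Total N = 6+7+15+92+1+14+4+1+3+3 = 146, so the proportions are 0.041096, 0.047945, 0.10274, 0.630137, 0.006849, 0.09589, 0.027397, 0.006849, 0.020548, 0.020548 (working shown to 6 dp, full precision carried).
D = 0.041096² + 0.047945² + 0.10274² + 0.630137² + 0.006849² + 0.09589² + 0.027397² + 0.006849² + 0.020548² + 0.020548² = 0.001689 + 0.002299 + 0.010555 + 0.397073 + 0.000047 + 0.009195 + 0.000751 + 0.000047 + 0.000422 + 0.000422 = 0.422500.
So 1/D = 2.36687, i.e. 2.367 to 3 decimal places.

2.367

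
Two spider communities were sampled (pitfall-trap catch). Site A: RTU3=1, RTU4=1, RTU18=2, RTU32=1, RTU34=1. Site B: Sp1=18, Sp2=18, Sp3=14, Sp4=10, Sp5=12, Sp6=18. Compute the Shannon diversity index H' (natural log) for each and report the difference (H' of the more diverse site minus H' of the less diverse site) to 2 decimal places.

Site A: N=6, proportions 0.1667, 0.1667, 0.3333, 0.1667, 0.1667, giving H' = 1.5607 (working shown to 4 dp, full precision carried).
Site B: N=90, proportions 0.2, 0.2, 0.1556, 0.1111, 0.1333, 0.2, giving H' = 1.7679.
Difference = |1.5607 − 1.7679| = 0.2072, i.e. 0.21 to 2 decimal places.

0.21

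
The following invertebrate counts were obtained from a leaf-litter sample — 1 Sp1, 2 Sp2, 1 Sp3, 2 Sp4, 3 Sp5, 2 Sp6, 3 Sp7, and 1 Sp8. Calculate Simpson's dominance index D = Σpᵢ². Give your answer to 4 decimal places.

Total N = 1+2+1+2+3+2+3+1 = 15, so the proportions are 0.066667, 0.133333, 0.066667, 0.133333, 0.2, 0.133333, 0.2, 0.066667 (working shown to 6 dp, full precision carried).
D = 0.066667² + 0.133333² + 0.066667² + 0.133333² + 0.2² + 0.133333² + 0.2² + 0.066667² = 0.004444 + 0.017778 + 0.004444 + 0.017778 + 0.040000 + 0.017778 + 0.040000 + 0.004444 = 0.146667.
To 4 decimal places, D = 0.1467.

0.1467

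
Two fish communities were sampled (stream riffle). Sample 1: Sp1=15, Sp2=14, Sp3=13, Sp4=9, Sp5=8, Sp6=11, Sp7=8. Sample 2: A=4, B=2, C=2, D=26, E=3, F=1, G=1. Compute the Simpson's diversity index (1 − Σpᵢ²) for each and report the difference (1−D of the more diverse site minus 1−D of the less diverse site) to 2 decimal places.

Sample 1: N=78, proportions 0.19231, 0.17949, 0.16667, 0.11538, 0.10256, 0.14103, 0.10256, giving 1−D = 0.84878 (working shown to 5 dp, full precision carried).
Sample 2: N=39, proportions 0.10256, 0.05128, 0.05128, 0.66667, 0.07692, 0.02564, 0.02564, giving 1−D = 0.53254.
Difference = |0.84878 − 0.53254| = 0.31624, i.e. 0.32 to 2 decimal places.

0.32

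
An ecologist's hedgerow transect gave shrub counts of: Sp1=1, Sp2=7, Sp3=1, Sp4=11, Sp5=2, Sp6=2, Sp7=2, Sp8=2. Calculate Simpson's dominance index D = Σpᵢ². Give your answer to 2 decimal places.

Total N = 1+7+1+11+2+2+2+2 = 28, so the proportions are 0.0357, 0.25, 0.0357, 0.3929, 0.0714, 0.0714, 0.0714, 0.0714 (working shown to 4 dp, full precision carried).
D = 0.0357² + 0.25² + 0.0357² + 0.3929² + 0.0714² + 0.0714² + 0.0714² + 0.0714² = 0.0013 + 0.0625 + 0.0013 + 0.1543 + 0.0051 + 0.0051 + 0.0051 + 0.0051 = 0.2398.
To 2 decimal places, D = 0.24.

0.24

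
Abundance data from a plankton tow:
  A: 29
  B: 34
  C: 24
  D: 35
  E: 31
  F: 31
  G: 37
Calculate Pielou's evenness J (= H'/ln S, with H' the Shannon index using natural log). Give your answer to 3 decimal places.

0.996

Total N = 29+34+24+35+31+31+37 = 221, so the proportions are 0.13122, 0.15385, 0.1086, 0.15837, 0.14027, 0.14027, 0.16742 (working shown to 5 dp, full precision carried).
H' = −Σ pᵢ ln pᵢ = −((-0.26649) + (-0.28797) + (-0.24110) + (-0.29185) + (-0.27552) + (-0.27552) + (-0.29922)) = 1.93767.
With S = 7 species, ln S = 1.94591, so J = 1.93767/1.94591 = 0.99576, i.e. 0.996 to 3 decimal places.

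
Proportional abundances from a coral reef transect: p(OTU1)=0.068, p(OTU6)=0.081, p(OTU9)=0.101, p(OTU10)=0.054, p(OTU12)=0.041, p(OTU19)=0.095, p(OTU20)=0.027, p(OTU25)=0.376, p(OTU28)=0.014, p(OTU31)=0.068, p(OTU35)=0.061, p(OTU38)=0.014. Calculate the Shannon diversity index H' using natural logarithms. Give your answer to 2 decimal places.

2.07

Each pᵢ ln pᵢ term (working shown to 4 dp, full precision carried): 0.068×(-2.6882)=-0.1828, 0.081×(-2.5133)=-0.2036, 0.101×(-2.2926)=-0.2316, 0.054×(-2.9188)=-0.1576, 0.041×(-3.1942)=-0.1310, 0.095×(-2.3539)=-0.2236, 0.027×(-3.6119)=-0.0975, 0.376×(-0.9782)=-0.3678, 0.014×(-4.2687)=-0.0598, 0.068×(-2.6882)=-0.1828, 0.061×(-2.7969)=-0.1706, 0.014×(-4.2687)=-0.0598.
Sum = -2.0684, so H' = 2.07.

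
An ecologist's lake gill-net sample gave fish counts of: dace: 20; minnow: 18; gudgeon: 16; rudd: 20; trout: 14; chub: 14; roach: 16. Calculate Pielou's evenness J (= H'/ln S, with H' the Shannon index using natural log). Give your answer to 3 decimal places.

Total N = 20+18+16+20+14+14+16 = 118, so the proportions are 0.16949, 0.15254, 0.13559, 0.16949, 0.11864, 0.11864, 0.13559 (working shown to 5 dp, full precision carried).
H' = −Σ pᵢ ln pᵢ = −((-0.30084) + (-0.28683) + (-0.27093) + (-0.30084) + (-0.25290) + (-0.25290) + (-0.27093)) = 1.93617.
With S = 7 species, ln S = 1.94591, so J = 1.93617/1.94591 = 0.99500, i.e. 0.995 to 3 decimal places.

0.995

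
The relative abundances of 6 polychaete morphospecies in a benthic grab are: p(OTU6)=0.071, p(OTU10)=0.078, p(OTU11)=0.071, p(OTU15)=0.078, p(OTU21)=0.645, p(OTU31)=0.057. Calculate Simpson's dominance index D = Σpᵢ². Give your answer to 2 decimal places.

0.44

D = 0.071² + 0.078² + 0.071² + 0.078² + 0.645² + 0.057² = 0.0050 + 0.0061 + 0.0050 + 0.0061 + 0.4160 + 0.0032 = 0.4415 (working shown to 4 dp, full precision carried).
To 2 decimal places, D = 0.44.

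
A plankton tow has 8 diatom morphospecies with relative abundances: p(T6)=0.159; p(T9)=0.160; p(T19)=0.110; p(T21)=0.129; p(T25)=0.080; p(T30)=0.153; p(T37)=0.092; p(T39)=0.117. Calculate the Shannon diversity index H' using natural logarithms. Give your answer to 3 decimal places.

Each pᵢ ln pᵢ term (working shown to 5 dp, full precision carried): 0.159×(-1.83885)=-0.29238, 0.16×(-1.83258)=-0.29321, 0.11×(-2.20727)=-0.24280, 0.129×(-2.04794)=-0.26418, 0.08×(-2.52573)=-0.20206, 0.153×(-1.87732)=-0.28723, 0.092×(-2.38597)=-0.21951, 0.117×(-2.14558)=-0.25103.
Sum = -2.05241, so H' = 2.052.

2.052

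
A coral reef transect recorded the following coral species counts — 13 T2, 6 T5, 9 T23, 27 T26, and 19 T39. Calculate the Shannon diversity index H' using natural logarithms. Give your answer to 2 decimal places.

Total N = 13+6+9+27+19 = 74, so the proportions are 0.1757, 0.0811, 0.1216, 0.3649, 0.2568 (working shown to 4 dp, full precision carried).
Each pᵢ ln pᵢ term: 0.1757×(-1.7391)=-0.3055, 0.0811×(-2.5123)=-0.2037, 0.1216×(-2.1068)=-0.2562, 0.3649×(-1.0082)=-0.3679, 0.2568×(-1.3596)=-0.3491.
Sum = -1.4824, so H' = 1.48.

1.48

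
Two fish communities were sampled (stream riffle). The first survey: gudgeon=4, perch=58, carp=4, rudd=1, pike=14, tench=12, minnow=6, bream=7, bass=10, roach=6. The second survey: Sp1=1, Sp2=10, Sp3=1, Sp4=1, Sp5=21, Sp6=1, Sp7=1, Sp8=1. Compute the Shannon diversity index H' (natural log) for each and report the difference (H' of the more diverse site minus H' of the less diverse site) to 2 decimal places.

0.50

The first survey: N=122, proportions 0.03279, 0.47541, 0.03279, 0.0082, 0.11475, 0.09836, 0.04918, 0.05738, 0.08197, 0.04918, giving H' = 1.75886 (working shown to 5 dp, full precision carried).
The second survey: N=37, proportions 0.02703, 0.27027, 0.02703, 0.02703, 0.56757, 0.02703, 0.02703, 0.02703, giving H' = 1.26063.
Difference = |1.75886 − 1.26063| = 0.49823, i.e. 0.50 to 2 decimal places.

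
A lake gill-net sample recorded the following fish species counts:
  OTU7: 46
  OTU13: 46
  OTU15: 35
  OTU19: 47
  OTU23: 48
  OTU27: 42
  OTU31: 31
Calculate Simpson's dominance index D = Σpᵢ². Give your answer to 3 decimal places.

0.146

Total N = 46+46+35+47+48+42+31 = 295, so the proportions are 0.15593, 0.15593, 0.11864, 0.15932, 0.16271, 0.14237, 0.10508 (working shown to 5 dp, full precision carried).
D = 0.15593² + 0.15593² + 0.11864² + 0.15932² + 0.16271² + 0.14237² + 0.10508² = 0.02431 + 0.02431 + 0.01408 + 0.02538 + 0.02648 + 0.02027 + 0.01104 = 0.14588.
To 3 decimal places, D = 0.146.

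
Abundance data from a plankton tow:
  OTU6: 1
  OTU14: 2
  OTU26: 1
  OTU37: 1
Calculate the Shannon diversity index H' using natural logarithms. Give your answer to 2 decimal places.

1.33

Total N = 1+2+1+1 = 5, so the proportions are 0.2, 0.4, 0.2, 0.2 (working shown to 4 dp, full precision carried).
Each pᵢ ln pᵢ term: 0.2×(-1.6094)=-0.3219, 0.4×(-0.9163)=-0.3665, 0.2×(-1.6094)=-0.3219, 0.2×(-1.6094)=-0.3219.
Sum = -1.3322, so H' = 1.33.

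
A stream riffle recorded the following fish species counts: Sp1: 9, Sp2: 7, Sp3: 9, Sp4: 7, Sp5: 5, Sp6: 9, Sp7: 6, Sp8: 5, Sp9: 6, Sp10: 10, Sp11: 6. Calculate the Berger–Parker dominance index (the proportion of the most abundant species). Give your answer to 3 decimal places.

Total N = 9+7+9+7+5+9+6+5+6+10+6 = 79, so the proportions are 0.11392, 0.08861, 0.11392, 0.08861, 0.06329, 0.11392, 0.07595, 0.06329, 0.07595, 0.12658, 0.07595 (working shown to 5 dp, full precision carried).
The largest proportion is 0.12658, i.e. d = 0.127 to 3 decimal places.

0.127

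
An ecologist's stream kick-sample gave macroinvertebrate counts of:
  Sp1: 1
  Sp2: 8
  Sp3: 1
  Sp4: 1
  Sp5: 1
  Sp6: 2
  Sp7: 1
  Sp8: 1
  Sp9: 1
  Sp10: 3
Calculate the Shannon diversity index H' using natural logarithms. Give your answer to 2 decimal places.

1.93

Total N = 1+8+1+1+1+2+1+1+1+3 = 20, so the proportions are 0.05, 0.4, 0.05, 0.05, 0.05, 0.1, 0.05, 0.05, 0.05, 0.15 (working shown to 4 dp, full precision carried).
Each pᵢ ln pᵢ term: 0.05×(-2.9957)=-0.1498, 0.4×(-0.9163)=-0.3665, 0.05×(-2.9957)=-0.1498, 0.05×(-2.9957)=-0.1498, 0.05×(-2.9957)=-0.1498, 0.1×(-2.3026)=-0.2303, 0.05×(-2.9957)=-0.1498, 0.05×(-2.9957)=-0.1498, 0.05×(-2.9957)=-0.1498, 0.15×(-1.8971)=-0.2846.
Sum = -1.9298, so H' = 1.93.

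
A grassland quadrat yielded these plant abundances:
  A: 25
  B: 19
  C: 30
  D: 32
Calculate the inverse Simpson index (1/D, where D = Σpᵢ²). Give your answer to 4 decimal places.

Total N = 25+19+30+32 = 106, so the proportions are 0.23584906, 0.17924528, 0.28301887, 0.30188679 (working shown to 8 dp, full precision carried).
D = 0.23584906² + 0.17924528² + 0.28301887² + 0.30188679² = 0.05562478 + 0.03212887 + 0.08009968 + 0.09113564 = 0.25898896.
So 1/D = 3.861168, i.e. 3.8612 to 4 decimal places.

3.8612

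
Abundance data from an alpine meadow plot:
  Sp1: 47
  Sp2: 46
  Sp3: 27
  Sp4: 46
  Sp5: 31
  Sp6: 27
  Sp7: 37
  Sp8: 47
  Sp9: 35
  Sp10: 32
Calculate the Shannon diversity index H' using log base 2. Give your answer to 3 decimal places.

Total N = 47+46+27+46+31+27+37+47+35+32 = 375, so the proportions are 0.12533, 0.12267, 0.072, 0.12267, 0.08267, 0.072, 0.09867, 0.12533, 0.09333, 0.08533 (working shown to 5 dp, full precision carried).
Each pᵢ log₂ pᵢ term: 0.12533×(-2.99616)=-0.37552, 0.12267×(-3.02718)=-0.37133, 0.072×(-3.79586)=-0.27330, 0.12267×(-3.02718)=-0.37133, 0.08267×(-3.59655)=-0.29731, 0.072×(-3.79586)=-0.27330, 0.09867×(-3.34129)=-0.32967, 0.12533×(-2.99616)=-0.37552, 0.09333×(-3.42146)=-0.31934, 0.08533×(-3.55075)=-0.30300.
Sum = -3.28963, so H' = 3.290.

3.290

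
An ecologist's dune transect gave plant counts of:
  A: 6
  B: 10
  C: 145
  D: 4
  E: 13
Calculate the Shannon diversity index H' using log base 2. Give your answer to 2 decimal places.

Total N = 6+10+145+4+13 = 178, so the proportions are 0.0337, 0.0562, 0.8146, 0.0225, 0.073 (working shown to 4 dp, full precision carried).
Each pᵢ log₂ pᵢ term: 0.0337×(-4.8908)=-0.1649, 0.0562×(-4.1538)=-0.2334, 0.8146×(-0.2958)=-0.2410, 0.0225×(-5.4757)=-0.1231, 0.073×(-3.7753)=-0.2757.
Sum = -1.0380, so H' = 1.04.

1.04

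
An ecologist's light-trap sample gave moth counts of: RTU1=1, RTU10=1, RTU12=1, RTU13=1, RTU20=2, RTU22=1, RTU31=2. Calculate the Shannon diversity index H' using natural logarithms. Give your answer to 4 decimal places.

1.8892

Total N = 1+1+1+1+2+1+2 = 9, so the proportions are 0.111111, 0.111111, 0.111111, 0.111111, 0.222222, 0.111111, 0.222222 (working shown to 6 dp, full precision carried).
Each pᵢ ln pᵢ term: 0.111111×(-2.197225)=-0.244136, 0.111111×(-2.197225)=-0.244136, 0.111111×(-2.197225)=-0.244136, 0.111111×(-2.197225)=-0.244136, 0.222222×(-1.504077)=-0.334239, 0.111111×(-2.197225)=-0.244136, 0.222222×(-1.504077)=-0.334239.
Sum = -1.889159, so H' = 1.8892.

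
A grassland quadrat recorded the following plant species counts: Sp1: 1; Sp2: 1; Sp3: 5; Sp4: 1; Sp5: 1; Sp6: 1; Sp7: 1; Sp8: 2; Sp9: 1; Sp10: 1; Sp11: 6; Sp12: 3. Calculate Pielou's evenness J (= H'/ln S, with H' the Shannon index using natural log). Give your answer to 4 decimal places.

Total N = 1+1+5+1+1+1+1+2+1+1+6+3 = 24, so the proportions are 0.041667, 0.041667, 0.208333, 0.041667, 0.041667, 0.041667, 0.041667, 0.083333, 0.041667, 0.041667, 0.25, 0.125 (working shown to 6 dp, full precision carried).
H' = −Σ pᵢ ln pᵢ = −((-0.132419) + (-0.132419) + (-0.326795) + (-0.132419) + (-0.132419) + (-0.132419) + (-0.132419) + (-0.207076) + (-0.132419) + (-0.132419) + (-0.346574) + (-0.259930)) = 2.199726.
With S = 12 species, ln S = 2.484907, so J = 2.199726/2.484907 = 0.885235, i.e. 0.8852 to 4 decimal places.

0.8852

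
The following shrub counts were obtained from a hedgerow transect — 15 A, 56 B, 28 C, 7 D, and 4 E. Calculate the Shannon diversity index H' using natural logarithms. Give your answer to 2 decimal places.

1.26

Total N = 15+56+28+7+4 = 110, so the proportions are 0.1364, 0.5091, 0.2545, 0.0636, 0.0364 (working shown to 4 dp, full precision carried).
Each pᵢ ln pᵢ term: 0.1364×(-1.9924)=-0.2717, 0.5091×(-0.6751)=-0.3437, 0.2545×(-1.3683)=-0.3483, 0.0636×(-2.7546)=-0.1753, 0.0364×(-3.3142)=-0.1205.
Sum = -1.2595, so H' = 1.26.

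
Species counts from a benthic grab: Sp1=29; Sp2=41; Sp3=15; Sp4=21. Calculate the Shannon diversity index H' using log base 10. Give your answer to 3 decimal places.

0.573

Total N = 29+41+15+21 = 106, so the proportions are 0.27358, 0.38679, 0.14151, 0.19811 (working shown to 5 dp, full precision carried).
Each pᵢ log₁₀ pᵢ term: 0.27358×(-0.56291)=-0.15400, 0.38679×(-0.41252)=-0.15956, 0.14151×(-0.84921)=-0.12017, 0.19811×(-0.70309)=-0.13929.
Sum = -0.57303, so H' = 0.573.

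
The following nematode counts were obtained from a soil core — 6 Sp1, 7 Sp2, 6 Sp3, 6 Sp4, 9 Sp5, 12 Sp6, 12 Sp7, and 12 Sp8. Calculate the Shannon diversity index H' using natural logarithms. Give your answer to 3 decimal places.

Total N = 6+7+6+6+9+12+12+12 = 70, so the proportions are 0.08571, 0.1, 0.08571, 0.08571, 0.12857, 0.17143, 0.17143, 0.17143 (working shown to 5 dp, full precision carried).
Each pᵢ ln pᵢ term: 0.08571×(-2.45674)=-0.21058, 0.1×(-2.30259)=-0.23026, 0.08571×(-2.45674)=-0.21058, 0.08571×(-2.45674)=-0.21058, 0.12857×(-2.05127)=-0.26373, 0.17143×(-1.76359)=-0.30233, 0.17143×(-1.76359)=-0.30233, 0.17143×(-1.76359)=-0.30233.
Sum = -2.03271, so H' = 2.033.

2.033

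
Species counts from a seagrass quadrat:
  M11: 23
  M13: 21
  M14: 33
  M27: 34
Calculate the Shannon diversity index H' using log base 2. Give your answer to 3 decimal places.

Total N = 23+21+33+34 = 111, so the proportions are 0.20721, 0.18919, 0.2973, 0.30631 (working shown to 5 dp, full precision carried).
Each pᵢ log₂ pᵢ term: 0.20721×(-2.27085)=-0.47054, 0.18919×(-2.40210)=-0.45445, 0.2973×(-1.75002)=-0.52028, 0.30631×(-1.70695)=-0.52285.
Sum = -1.96812, so H' = 1.968.

1.968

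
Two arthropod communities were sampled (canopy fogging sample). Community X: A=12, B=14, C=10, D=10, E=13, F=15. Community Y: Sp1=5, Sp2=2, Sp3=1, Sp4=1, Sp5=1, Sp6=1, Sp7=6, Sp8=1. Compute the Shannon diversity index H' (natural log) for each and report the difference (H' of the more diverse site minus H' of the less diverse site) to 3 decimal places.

0.011

Community X: N=74, proportions 0.16216, 0.18919, 0.13514, 0.13514, 0.17568, 0.2027, giving H' = 1.77998 (working shown to 5 dp, full precision carried).
Community Y: N=18, proportions 0.27778, 0.11111, 0.05556, 0.05556, 0.05556, 0.05556, 0.33333, 0.05556, giving H' = 1.76904.
Difference = |1.77998 − 1.76904| = 0.01094, i.e. 0.011 to 3 decimal places.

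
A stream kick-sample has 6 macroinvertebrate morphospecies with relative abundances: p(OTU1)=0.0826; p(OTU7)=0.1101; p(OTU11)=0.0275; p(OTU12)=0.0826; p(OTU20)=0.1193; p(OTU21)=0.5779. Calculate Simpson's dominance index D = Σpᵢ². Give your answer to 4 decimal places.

0.3747

D = 0.0826² + 0.1101² + 0.0275² + 0.0826² + 0.1193² + 0.5779² = 0.006823 + 0.012122 + 0.000756 + 0.006823 + 0.014232 + 0.333968 = 0.374725 (working shown to 6 dp, full precision carried).
To 4 decimal places, D = 0.3747.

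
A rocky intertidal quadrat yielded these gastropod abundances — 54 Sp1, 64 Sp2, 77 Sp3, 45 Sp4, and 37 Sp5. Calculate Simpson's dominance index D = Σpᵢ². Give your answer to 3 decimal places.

Total N = 54+64+77+45+37 = 277, so the proportions are 0.19495, 0.23105, 0.27798, 0.16245, 0.13357 (working shown to 5 dp, full precision carried).
D = 0.19495² + 0.23105² + 0.27798² + 0.16245² + 0.13357² = 0.03800 + 0.05338 + 0.07727 + 0.02639 + 0.01784 = 0.21289.
To 3 decimal places, D = 0.213.

0.213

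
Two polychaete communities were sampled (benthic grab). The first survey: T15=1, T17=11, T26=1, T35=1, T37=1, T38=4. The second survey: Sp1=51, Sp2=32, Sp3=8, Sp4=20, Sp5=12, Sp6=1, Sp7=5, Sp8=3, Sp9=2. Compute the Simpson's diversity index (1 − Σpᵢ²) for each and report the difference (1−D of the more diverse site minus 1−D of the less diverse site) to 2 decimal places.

0.15

The first survey: N=19, proportions 0.0526, 0.5789, 0.0526, 0.0526, 0.0526, 0.2105, giving 1−D = 0.6094 (working shown to 4 dp, full precision carried).
The second survey: N=134, proportions 0.3806, 0.2388, 0.0597, 0.1493, 0.0896, 0.0075, 0.0373, 0.0224, 0.0149, giving 1−D = 0.7621.
Difference = |0.6094 − 0.7621| = 0.1527, i.e. 0.15 to 2 decimal places.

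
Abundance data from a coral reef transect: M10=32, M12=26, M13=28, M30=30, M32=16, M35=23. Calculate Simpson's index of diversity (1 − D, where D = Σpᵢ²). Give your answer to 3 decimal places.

Total N = 32+26+28+30+16+23 = 155, so the proportions are 0.20645, 0.16774, 0.18065, 0.19355, 0.10323, 0.14839 (working shown to 5 dp, full precision carried).
D = 0.20645² + 0.16774² + 0.18065² + 0.19355² + 0.10323² + 0.14839² = 0.04262 + 0.02814 + 0.03263 + 0.03746 + 0.01066 + 0.02202 = 0.17353.
So 1 − D = 0.82647, i.e. 0.826 to 3 decimal places.

0.826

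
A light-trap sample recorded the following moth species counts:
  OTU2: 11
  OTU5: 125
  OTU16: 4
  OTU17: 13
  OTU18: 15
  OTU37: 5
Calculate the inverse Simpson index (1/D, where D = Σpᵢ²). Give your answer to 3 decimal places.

Total N = 11+125+4+13+15+5 = 173, so the proportions are 0.063584, 0.722543, 0.023121, 0.075145, 0.086705, 0.028902 (working shown to 6 dp, full precision carried).
D = 0.063584² + 0.722543² + 0.023121² + 0.075145² + 0.086705² + 0.028902² = 0.004043 + 0.522069 + 0.000535 + 0.005647 + 0.007518 + 0.000835 = 0.540646.
So 1/D = 1.84964, i.e. 1.850 to 3 decimal places.

1.850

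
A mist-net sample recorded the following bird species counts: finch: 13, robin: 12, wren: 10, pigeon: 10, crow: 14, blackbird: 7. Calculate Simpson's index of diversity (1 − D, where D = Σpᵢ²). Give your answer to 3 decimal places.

0.826

Total N = 13+12+10+10+14+7 = 66, so the proportions are 0.19697, 0.18182, 0.15152, 0.15152, 0.21212, 0.10606 (working shown to 5 dp, full precision carried).
D = 0.19697² + 0.18182² + 0.15152² + 0.15152² + 0.21212² + 0.10606² = 0.03880 + 0.03306 + 0.02296 + 0.02296 + 0.04500 + 0.01125 = 0.17401.
So 1 − D = 0.82599, i.e. 0.826 to 3 decimal places.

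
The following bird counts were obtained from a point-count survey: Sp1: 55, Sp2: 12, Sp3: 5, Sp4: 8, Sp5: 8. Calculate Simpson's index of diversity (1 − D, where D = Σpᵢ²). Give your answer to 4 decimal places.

Total N = 55+12+5+8+8 = 88, so the proportions are 0.625, 0.136364, 0.056818, 0.090909, 0.090909 (working shown to 6 dp, full precision carried).
D = 0.625² + 0.136364² + 0.056818² + 0.090909² + 0.090909² = 0.390625 + 0.018595 + 0.003228 + 0.008264 + 0.008264 = 0.428977.
So 1 − D = 0.571023, i.e. 0.5710 to 4 decimal places.

0.5710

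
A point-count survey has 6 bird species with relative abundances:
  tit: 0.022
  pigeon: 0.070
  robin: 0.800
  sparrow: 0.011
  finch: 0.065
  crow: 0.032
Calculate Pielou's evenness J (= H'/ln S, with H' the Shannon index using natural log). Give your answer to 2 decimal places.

0.44

H' = −Σ pᵢ ln pᵢ = −((-0.0840) + (-0.1861) + (-0.1785) + (-0.0496) + (-0.1777) + (-0.1101)) = 0.7861 (working shown to 4 dp, full precision carried).
With S = 6 species, ln S = 1.7918, so J = 0.7861/1.7918 = 0.4387, i.e. 0.44 to 2 decimal places.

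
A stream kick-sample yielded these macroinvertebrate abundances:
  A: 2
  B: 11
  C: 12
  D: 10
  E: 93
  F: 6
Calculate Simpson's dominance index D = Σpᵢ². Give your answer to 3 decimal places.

0.504

Total N = 2+11+12+10+93+6 = 134, so the proportions are 0.01493, 0.08209, 0.08955, 0.07463, 0.69403, 0.04478 (working shown to 5 dp, full precision carried).
D = 0.01493² + 0.08209² + 0.08955² + 0.07463² + 0.69403² + 0.04478² = 0.00022 + 0.00674 + 0.00802 + 0.00557 + 0.48168 + 0.00200 = 0.50423.
To 3 decimal places, D = 0.504.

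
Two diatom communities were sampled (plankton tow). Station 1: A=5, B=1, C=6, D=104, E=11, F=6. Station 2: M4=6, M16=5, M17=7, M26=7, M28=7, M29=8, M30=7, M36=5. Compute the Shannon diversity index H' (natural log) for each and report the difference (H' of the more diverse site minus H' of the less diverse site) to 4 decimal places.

Station 1: N=133, proportions 0.037594, 0.007519, 0.045113, 0.781955, 0.082707, 0.045113, giving H' = 0.838155 (working shown to 6 dp, full precision carried).
Station 2: N=52, proportions 0.115385, 0.096154, 0.134615, 0.134615, 0.134615, 0.153846, 0.134615, 0.096154, giving H' = 2.067283.
Difference = |0.838155 − 2.067283| = 1.229128, i.e. 1.2291 to 4 decimal places.

1.2291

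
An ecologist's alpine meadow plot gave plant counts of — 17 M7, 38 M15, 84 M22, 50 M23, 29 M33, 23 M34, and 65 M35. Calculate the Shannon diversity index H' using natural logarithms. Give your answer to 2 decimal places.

1.82

Total N = 17+38+84+50+29+23+65 = 306, so the proportions are 0.0556, 0.1242, 0.2745, 0.1634, 0.0948, 0.0752, 0.2124 (working shown to 4 dp, full precision carried).
Each pᵢ ln pᵢ term: 0.0556×(-2.8904)=-0.1606, 0.1242×(-2.0860)=-0.2590, 0.2745×(-1.2928)=-0.3549, 0.1634×(-1.8116)=-0.2960, 0.0948×(-2.3563)=-0.2233, 0.0752×(-2.5881)=-0.1945, 0.2124×(-1.5492)=-0.3291.
Sum = -1.8174, so H' = 1.82.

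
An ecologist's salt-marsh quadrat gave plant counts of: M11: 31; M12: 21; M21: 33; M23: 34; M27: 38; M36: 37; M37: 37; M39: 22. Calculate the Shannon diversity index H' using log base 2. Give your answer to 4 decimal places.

Total N = 31+21+33+34+38+37+37+22 = 253, so the proportions are 0.12253, 0.083004, 0.130435, 0.134387, 0.150198, 0.146245, 0.146245, 0.086957 (working shown to 6 dp, full precision carried).
Each pᵢ log₂ pᵢ term: 0.12253×(-3.028797)=-0.371117, 0.083004×(-3.590676)=-0.298040, 0.130435×(-2.938599)=-0.383296, 0.134387×(-2.895531)=-0.389123, 0.150198×(-2.735066)=-0.410800, 0.146245×(-2.773540)=-0.405617, 0.146245×(-2.773540)=-0.405617, 0.086957×(-3.523562)=-0.306397.
Sum = -2.970006, so H' = 2.9700.

2.9700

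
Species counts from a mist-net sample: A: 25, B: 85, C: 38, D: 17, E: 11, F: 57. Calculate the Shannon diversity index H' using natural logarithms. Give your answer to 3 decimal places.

1.583

Total N = 25+85+38+17+11+57 = 233, so the proportions are 0.1073, 0.36481, 0.16309, 0.07296, 0.04721, 0.24464 (working shown to 5 dp, full precision carried).
Each pᵢ ln pᵢ term: 0.1073×(-2.23216)=-0.23950, 0.36481×(-1.00839)=-0.36787, 0.16309×(-1.81345)=-0.29576, 0.07296×(-2.61783)=-0.19100, 0.04721×(-3.05314)=-0.14414, 0.24464×(-1.40799)=-0.34444.
Sum = -1.58271, so H' = 1.583.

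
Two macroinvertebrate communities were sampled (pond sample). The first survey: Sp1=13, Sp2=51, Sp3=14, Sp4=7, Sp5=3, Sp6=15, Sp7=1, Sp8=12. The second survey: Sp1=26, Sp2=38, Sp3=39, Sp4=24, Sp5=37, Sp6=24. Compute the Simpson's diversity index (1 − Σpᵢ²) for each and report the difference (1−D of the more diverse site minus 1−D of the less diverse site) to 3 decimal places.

0.078

The first survey: N=116, proportions 0.11207, 0.43966, 0.12069, 0.06034, 0.02586, 0.12931, 0.00862, 0.10345, giving 1−D = 0.74777 (working shown to 5 dp, full precision carried).
The second survey: N=188, proportions 0.1383, 0.20213, 0.20745, 0.12766, 0.19681, 0.12766, giving 1−D = 0.82566.
Difference = |0.74777 − 0.82566| = 0.07789, i.e. 0.078 to 3 decimal places.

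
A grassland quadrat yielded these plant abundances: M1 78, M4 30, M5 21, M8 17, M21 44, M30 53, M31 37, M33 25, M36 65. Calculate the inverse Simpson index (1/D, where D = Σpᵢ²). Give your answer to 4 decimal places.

7.3295

Total N = 78+30+21+17+44+53+37+25+65 = 370, so the proportions are 0.21081081, 0.08108108, 0.05675676, 0.04594595, 0.11891892, 0.14324324, 0.1, 0.06756757, 0.17567568 (working shown to 8 dp, full precision carried).
D = 0.21081081² + 0.08108108² + 0.05675676² + 0.04594595² + 0.11891892² + 0.14324324² + 0.1² + 0.06756757² + 0.17567568² = 0.04444120 + 0.00657414 + 0.00322133 + 0.00211103 + 0.01414171 + 0.02051863 + 0.01000000 + 0.00456538 + 0.03086194 = 0.13643535.
So 1/D = 7.329479, i.e. 7.3295 to 4 decimal places.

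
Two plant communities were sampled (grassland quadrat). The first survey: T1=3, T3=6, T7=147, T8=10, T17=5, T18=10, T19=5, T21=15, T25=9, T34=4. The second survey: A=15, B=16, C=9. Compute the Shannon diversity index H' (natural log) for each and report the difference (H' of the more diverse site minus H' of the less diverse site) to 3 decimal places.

0.204

The first survey: N=214, proportions 0.01402, 0.02804, 0.68692, 0.04673, 0.02336, 0.04673, 0.02336, 0.07009, 0.04206, 0.01869, giving H' = 1.27379 (working shown to 5 dp, full precision carried).
The second survey: N=40, proportions 0.375, 0.4, 0.225, giving H' = 1.06995.
Difference = |1.27379 − 1.06995| = 0.20384, i.e. 0.204 to 3 decimal places.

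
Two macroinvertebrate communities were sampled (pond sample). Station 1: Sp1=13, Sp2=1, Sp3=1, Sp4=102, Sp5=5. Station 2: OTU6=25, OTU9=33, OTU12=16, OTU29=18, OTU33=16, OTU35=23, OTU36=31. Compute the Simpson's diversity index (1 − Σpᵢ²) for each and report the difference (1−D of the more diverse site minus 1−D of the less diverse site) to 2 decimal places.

0.56

Station 1: N=122, proportions 0.10656, 0.0082, 0.0082, 0.83607, 0.04098, giving 1−D = 0.28783 (working shown to 5 dp, full precision carried).
Station 2: N=162, proportions 0.15432, 0.2037, 0.09877, 0.11111, 0.09877, 0.14198, 0.19136, giving 1−D = 0.84606.
Difference = |0.28783 − 0.84606| = 0.55823, i.e. 0.56 to 2 decimal places.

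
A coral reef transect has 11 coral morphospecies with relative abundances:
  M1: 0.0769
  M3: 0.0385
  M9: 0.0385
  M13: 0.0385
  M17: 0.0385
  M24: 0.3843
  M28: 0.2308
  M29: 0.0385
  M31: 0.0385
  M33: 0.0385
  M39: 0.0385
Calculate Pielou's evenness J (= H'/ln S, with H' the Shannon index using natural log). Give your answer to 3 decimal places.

H' = −Σ pᵢ ln pᵢ = −((-0.19727) + (-0.12540) + (-0.12540) + (-0.12540) + (-0.12540) + (-0.36752) + (-0.33840) + (-0.12540) + (-0.12540) + (-0.12540) + (-0.12540)) = 1.90637 (working shown to 5 dp, full precision carried).
With S = 11 species, ln S = 2.39790, so J = 1.90637/2.39790 = 0.79502, i.e. 0.795 to 3 decimal places.

0.795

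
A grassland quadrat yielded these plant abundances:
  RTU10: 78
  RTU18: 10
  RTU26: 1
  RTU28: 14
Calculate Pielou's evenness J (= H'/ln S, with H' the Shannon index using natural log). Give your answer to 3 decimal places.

0.543

Total N = 78+10+1+14 = 103, so the proportions are 0.75728, 0.09709, 0.00971, 0.13592 (working shown to 5 dp, full precision carried).
H' = −Σ pᵢ ln pᵢ = −((-0.21054) + (-0.22642) + (-0.04500) + (-0.27126)) = 0.75321.
With S = 4 species, ln S = 1.38629, so J = 0.75321/1.38629 = 0.54333, i.e. 0.543 to 3 decimal places.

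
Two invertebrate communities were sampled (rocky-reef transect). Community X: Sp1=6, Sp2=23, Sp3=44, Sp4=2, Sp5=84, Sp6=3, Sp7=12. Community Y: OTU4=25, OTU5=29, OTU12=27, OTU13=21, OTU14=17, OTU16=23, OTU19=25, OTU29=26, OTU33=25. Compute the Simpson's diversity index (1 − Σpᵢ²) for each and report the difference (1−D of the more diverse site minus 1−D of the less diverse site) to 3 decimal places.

0.208

Community X: N=174, proportions 0.03448, 0.13218, 0.25287, 0.01149, 0.48276, 0.01724, 0.06897, giving 1−D = 0.67915 (working shown to 5 dp, full precision carried).
Community Y: N=218, proportions 0.11468, 0.13303, 0.12385, 0.09633, 0.07798, 0.1055, 0.11468, 0.11927, 0.11468, giving 1−D = 0.88679.
Difference = |0.67915 − 0.88679| = 0.20764, i.e. 0.208 to 3 decimal places.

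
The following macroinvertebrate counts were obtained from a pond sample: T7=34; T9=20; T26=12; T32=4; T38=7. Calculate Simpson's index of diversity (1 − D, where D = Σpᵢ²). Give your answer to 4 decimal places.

Total N = 34+20+12+4+7 = 77, so the proportions are 0.441558, 0.25974, 0.155844, 0.051948, 0.090909 (working shown to 6 dp, full precision carried).
D = 0.441558² + 0.25974² + 0.155844² + 0.051948² + 0.090909² = 0.194974 + 0.067465 + 0.024287 + 0.002699 + 0.008264 = 0.297689.
So 1 − D = 0.702311, i.e. 0.7023 to 4 decimal places.

0.7023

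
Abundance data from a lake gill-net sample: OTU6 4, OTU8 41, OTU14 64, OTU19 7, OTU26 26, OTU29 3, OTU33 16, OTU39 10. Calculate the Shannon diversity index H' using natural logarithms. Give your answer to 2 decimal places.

1.67

Total N = 4+41+64+7+26+3+16+10 = 171, so the proportions are 0.0234, 0.2398, 0.3743, 0.0409, 0.152, 0.0175, 0.0936, 0.0585 (working shown to 4 dp, full precision carried).
Each pᵢ ln pᵢ term: 0.0234×(-3.7554)=-0.0878, 0.2398×(-1.4281)=-0.3424, 0.3743×(-0.9828)=-0.3678, 0.0409×(-3.1958)=-0.1308, 0.152×(-1.8836)=-0.2864, 0.0175×(-4.0431)=-0.0709, 0.0936×(-2.3691)=-0.2217, 0.0585×(-2.8391)=-0.1660.
Sum = -1.6739, so H' = 1.67.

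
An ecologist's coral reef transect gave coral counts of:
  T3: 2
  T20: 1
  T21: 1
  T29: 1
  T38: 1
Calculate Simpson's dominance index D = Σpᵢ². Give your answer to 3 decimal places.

0.222

Total N = 2+1+1+1+1 = 6, so the proportions are 0.33333, 0.16667, 0.16667, 0.16667, 0.16667 (working shown to 5 dp, full precision carried).
D = 0.33333² + 0.16667² + 0.16667² + 0.16667² + 0.16667² = 0.11111 + 0.02778 + 0.02778 + 0.02778 + 0.02778 = 0.22222.
To 3 decimal places, D = 0.222.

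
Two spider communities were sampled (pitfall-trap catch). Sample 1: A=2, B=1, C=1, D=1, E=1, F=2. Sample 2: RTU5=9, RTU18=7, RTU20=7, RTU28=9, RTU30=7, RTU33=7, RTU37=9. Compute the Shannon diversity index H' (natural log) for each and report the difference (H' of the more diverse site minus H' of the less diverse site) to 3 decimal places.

Sample 1: N=8, proportions 0.25, 0.125, 0.125, 0.125, 0.125, 0.25, giving H' = 1.73287 (working shown to 5 dp, full precision carried).
Sample 2: N=55, proportions 0.16364, 0.12727, 0.12727, 0.16364, 0.12727, 0.12727, 0.16364, giving H' = 1.93805.
Difference = |1.73287 − 1.93805| = 0.20518, i.e. 0.205 to 3 decimal places.

0.205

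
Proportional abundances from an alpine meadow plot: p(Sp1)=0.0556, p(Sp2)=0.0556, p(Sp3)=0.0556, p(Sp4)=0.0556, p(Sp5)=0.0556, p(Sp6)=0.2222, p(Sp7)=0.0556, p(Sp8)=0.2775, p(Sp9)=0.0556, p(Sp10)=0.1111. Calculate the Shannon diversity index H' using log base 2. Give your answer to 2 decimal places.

2.97

Each pᵢ log₂ pᵢ term (working shown to 4 dp, full precision carried): 0.0556×(-4.1688)=-0.2318, 0.0556×(-4.1688)=-0.2318, 0.0556×(-4.1688)=-0.2318, 0.0556×(-4.1688)=-0.2318, 0.0556×(-4.1688)=-0.2318, 0.2222×(-2.1701)=-0.4822, 0.0556×(-4.1688)=-0.2318, 0.2775×(-1.8494)=-0.5132, 0.0556×(-4.1688)=-0.2318, 0.1111×(-3.1701)=-0.3522.
Sum = -2.9701, so H' = 2.97.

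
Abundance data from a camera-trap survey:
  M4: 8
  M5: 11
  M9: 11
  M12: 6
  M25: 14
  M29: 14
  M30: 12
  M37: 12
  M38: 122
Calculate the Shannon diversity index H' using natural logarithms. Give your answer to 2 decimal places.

1.54

Total N = 8+11+11+6+14+14+12+12+122 = 210, so the proportions are 0.0381, 0.0524, 0.0524, 0.0286, 0.0667, 0.0667, 0.0571, 0.0571, 0.581 (working shown to 4 dp, full precision carried).
Each pᵢ ln pᵢ term: 0.0381×(-3.2677)=-0.1245, 0.0524×(-2.9492)=-0.1545, 0.0524×(-2.9492)=-0.1545, 0.0286×(-3.5553)=-0.1016, 0.0667×(-2.7081)=-0.1805, 0.0667×(-2.7081)=-0.1805, 0.0571×(-2.8622)=-0.1636, 0.0571×(-2.8622)=-0.1636, 0.581×(-0.5431)=-0.3155.
Sum = -1.5387, so H' = 1.54.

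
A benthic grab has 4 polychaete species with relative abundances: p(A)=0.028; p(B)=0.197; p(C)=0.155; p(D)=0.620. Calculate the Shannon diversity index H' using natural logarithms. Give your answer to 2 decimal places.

1.01

Each pᵢ ln pᵢ term (working shown to 4 dp, full precision carried): 0.028×(-3.5756)=-0.1001, 0.197×(-1.6246)=-0.3200, 0.155×(-1.8643)=-0.2890, 0.62×(-0.4780)=-0.2964.
Sum = -1.0055, so H' = 1.01.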